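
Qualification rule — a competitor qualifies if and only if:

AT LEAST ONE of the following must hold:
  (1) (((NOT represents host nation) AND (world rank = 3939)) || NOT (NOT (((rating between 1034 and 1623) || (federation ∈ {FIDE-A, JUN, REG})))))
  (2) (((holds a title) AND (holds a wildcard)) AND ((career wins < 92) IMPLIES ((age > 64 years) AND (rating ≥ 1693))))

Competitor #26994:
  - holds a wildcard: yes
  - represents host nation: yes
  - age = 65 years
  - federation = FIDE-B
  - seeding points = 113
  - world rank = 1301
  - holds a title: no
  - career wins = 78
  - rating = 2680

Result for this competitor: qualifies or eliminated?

Eliminated

Atomic conditions:
  NOT represents host nation: yes → false
  world rank = 3939: 1301 == 3939 is false
  rating between 1034 and 1623: 2680 in [1034, 1623] is false
  federation ∈ {FIDE-A, JUN, REG}: FIDE-B is not in the set → false
  holds a title: no → false
  holds a wildcard: yes → true
  career wins < 92: 78 < 92 is true
  age > 64 years: 65 > 64 is true
  rating ≥ 1693: 2680 ≥ 1693 is true
Combine:
[1.1] false AND false = false
[1.2.1.1] false OR false = false
[1.2.1] NOT false = true
[1.2] NOT true = false
[1] false OR false = false
[2.1] false AND true = false
[2.2.2] true AND true = true
[2.2] true → true = true
[2] false AND true = false
[root] false OR false = false
Overall: false → eliminated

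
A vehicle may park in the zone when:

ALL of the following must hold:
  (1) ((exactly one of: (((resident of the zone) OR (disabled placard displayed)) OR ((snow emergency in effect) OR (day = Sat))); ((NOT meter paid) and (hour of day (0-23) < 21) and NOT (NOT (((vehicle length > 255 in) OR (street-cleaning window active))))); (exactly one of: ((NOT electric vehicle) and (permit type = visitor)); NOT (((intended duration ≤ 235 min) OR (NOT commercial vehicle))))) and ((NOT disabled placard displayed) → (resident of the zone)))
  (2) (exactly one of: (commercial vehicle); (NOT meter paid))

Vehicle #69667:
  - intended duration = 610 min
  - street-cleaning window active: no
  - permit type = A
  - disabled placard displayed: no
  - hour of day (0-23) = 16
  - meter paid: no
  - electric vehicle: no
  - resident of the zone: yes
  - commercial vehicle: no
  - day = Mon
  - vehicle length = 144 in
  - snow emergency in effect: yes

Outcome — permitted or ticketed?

Atomic conditions:
  resident of the zone: yes → true
  disabled placard displayed: no → false
  snow emergency in effect: yes → true
  day = Sat: Mon == Sat is false
  NOT meter paid: no → true
  hour of day (0-23) < 21: 16 < 21 is true
  vehicle length > 255 in: 144 > 255 is false
  street-cleaning window active: no → false
  NOT electric vehicle: no → true
  permit type = visitor: A == visitor is false
  intended duration ≤ 235 min: 610 ≤ 235 is false
  NOT commercial vehicle: no → true
  NOT disabled placard displayed: no → true
  commercial vehicle: no → false
Combine:
[1.1.1.1] true OR false = true
[1.1.1.2] true OR false = true
[1.1.1] true OR true = true
[1.1.2.3.1.1] false OR false = false
[1.1.2.3.1] NOT false = true
[1.1.2.3] NOT true = false
[1.1.2] true AND true AND false = false
[1.1.3.1] true AND false = false
[1.1.3.2.1] false OR true = true
[1.1.3.2] NOT true = false
[1.1.3] exactly-one(false, false) = false
[1.1] exactly-one(true, false, false) = true
[1.2] true → true = true
[1] true AND true = true
[2] exactly-one(false, true) = true
[root] true AND true = true
Overall: true → permitted

Permitted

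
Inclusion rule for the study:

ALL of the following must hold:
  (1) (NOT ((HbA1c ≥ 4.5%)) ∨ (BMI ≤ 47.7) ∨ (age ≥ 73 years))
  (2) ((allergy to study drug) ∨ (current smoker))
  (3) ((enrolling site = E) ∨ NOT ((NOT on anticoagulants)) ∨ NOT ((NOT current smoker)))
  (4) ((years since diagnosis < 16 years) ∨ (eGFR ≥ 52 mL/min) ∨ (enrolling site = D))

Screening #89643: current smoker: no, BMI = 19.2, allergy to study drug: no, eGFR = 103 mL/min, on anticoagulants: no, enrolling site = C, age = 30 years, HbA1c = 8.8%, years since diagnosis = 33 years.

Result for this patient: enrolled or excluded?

Excluded

Atomic conditions:
  HbA1c ≥ 4.5%: 8.8 ≥ 4.5 is true
  BMI ≤ 47.7: 19.2 ≤ 47.7 is true
  age ≥ 73 years: 30 ≥ 73 is false
  allergy to study drug: no → false
  current smoker: no → false
  enrolling site = E: C == E is false
  NOT on anticoagulants: no → true
  NOT current smoker: no → true
  years since diagnosis < 16 years: 33 < 16 is false
  eGFR ≥ 52 mL/min: 103 ≥ 52 is true
  enrolling site = D: C == D is false
Combine:
[1.1] NOT true = false
[1] false OR true OR false = true
[2] false OR false = false
[3.2] NOT true = false
[3.3] NOT true = false
[3] false OR false OR false = false
[4] false OR true OR false = true
[root] true AND false AND false AND true = false
Overall: false → excluded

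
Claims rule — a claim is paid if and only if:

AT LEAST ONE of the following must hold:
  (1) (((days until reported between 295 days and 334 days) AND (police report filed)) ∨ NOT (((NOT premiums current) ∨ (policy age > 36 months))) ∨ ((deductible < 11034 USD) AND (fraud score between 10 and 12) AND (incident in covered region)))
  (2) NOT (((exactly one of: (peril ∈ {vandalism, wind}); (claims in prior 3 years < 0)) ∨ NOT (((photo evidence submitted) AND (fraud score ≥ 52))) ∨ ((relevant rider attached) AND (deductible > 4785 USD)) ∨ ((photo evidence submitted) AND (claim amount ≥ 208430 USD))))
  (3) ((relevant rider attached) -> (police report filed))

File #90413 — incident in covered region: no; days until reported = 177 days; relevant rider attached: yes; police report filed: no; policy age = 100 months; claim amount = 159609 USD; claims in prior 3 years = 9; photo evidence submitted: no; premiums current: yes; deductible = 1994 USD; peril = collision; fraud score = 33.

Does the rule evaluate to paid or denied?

Denied

Atomic conditions:
  days until reported between 295 days and 334 days: 177 in [295, 334] is false
  police report filed: no → false
  NOT premiums current: yes → false
  policy age > 36 months: 100 > 36 is true
  deductible < 11034 USD: 1994 < 11034 is true
  fraud score between 10 and 12: 33 in [10, 12] is false
  incident in covered region: no → false
  peril ∈ {vandalism, wind}: collision is not in the set → false
  claims in prior 3 years < 0: 9 < 0 is false
  photo evidence submitted: no → false
  fraud score ≥ 52: 33 ≥ 52 is false
  relevant rider attached: yes → true
  deductible > 4785 USD: 1994 > 4785 is false
  claim amount ≥ 208430 USD: 159609 ≥ 208430 is false
Combine:
[1.1] false AND false = false
[1.2.1] false OR true = true
[1.2] NOT true = false
[1.3] true AND false AND false = false
[1] false OR false OR false = false
[2.1.1] exactly-one(false, false) = false
[2.1.2.1] false AND false = false
[2.1.2] NOT false = true
[2.1.3] true AND false = false
[2.1.4] false AND false = false
[2.1] false OR true OR false OR false = true
[2] NOT true = false
[3] true → false = false
[root] false OR false OR false = false
Overall: false → denied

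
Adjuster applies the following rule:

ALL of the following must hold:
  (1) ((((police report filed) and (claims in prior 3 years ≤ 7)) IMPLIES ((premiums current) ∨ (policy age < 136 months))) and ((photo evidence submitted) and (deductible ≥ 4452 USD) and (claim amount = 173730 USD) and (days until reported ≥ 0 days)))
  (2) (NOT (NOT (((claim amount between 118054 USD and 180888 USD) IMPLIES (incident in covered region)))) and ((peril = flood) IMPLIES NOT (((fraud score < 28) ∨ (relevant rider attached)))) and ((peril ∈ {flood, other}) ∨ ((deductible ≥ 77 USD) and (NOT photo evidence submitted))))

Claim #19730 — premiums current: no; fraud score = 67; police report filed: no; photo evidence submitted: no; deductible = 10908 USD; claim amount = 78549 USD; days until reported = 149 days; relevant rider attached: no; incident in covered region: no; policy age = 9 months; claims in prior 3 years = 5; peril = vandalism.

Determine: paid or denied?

Denied

Atomic conditions:
  police report filed: no → false
  claims in prior 3 years ≤ 7: 5 ≤ 7 is true
  premiums current: no → false
  policy age < 136 months: 9 < 136 is true
  photo evidence submitted: no → false
  deductible ≥ 4452 USD: 10908 ≥ 4452 is true
  claim amount = 173730 USD: 78549 == 173730 is false
  days until reported ≥ 0 days: 149 ≥ 0 is true
  claim amount between 118054 USD and 180888 USD: 78549 in [118054, 180888] is false
  incident in covered region: no → false
  peril = flood: vandalism == flood is false
  fraud score < 28: 67 < 28 is false
  relevant rider attached: no → false
  peril ∈ {flood, other}: vandalism is not in the set → false
  deductible ≥ 77 USD: 10908 ≥ 77 is true
  NOT photo evidence submitted: no → true
Combine:
[1.1.1] false AND true = false
[1.1.2] false OR true = true
[1.1] false → true (antecedent false ⇒ implication holds) = true
[1.2] false AND true AND false AND true = false
[1] true AND false = false
[2.1.1.1] false → false (antecedent false ⇒ implication holds) = true
[2.1.1] NOT true = false
[2.1] NOT false = true
[2.2.2.1] false OR false = false
[2.2.2] NOT false = true
[2.2] false → true (antecedent false ⇒ implication holds) = true
[2.3.2] true AND true = true
[2.3] false OR true = true
[2] true AND true AND true = true
[root] false AND true = false
Overall: false → denied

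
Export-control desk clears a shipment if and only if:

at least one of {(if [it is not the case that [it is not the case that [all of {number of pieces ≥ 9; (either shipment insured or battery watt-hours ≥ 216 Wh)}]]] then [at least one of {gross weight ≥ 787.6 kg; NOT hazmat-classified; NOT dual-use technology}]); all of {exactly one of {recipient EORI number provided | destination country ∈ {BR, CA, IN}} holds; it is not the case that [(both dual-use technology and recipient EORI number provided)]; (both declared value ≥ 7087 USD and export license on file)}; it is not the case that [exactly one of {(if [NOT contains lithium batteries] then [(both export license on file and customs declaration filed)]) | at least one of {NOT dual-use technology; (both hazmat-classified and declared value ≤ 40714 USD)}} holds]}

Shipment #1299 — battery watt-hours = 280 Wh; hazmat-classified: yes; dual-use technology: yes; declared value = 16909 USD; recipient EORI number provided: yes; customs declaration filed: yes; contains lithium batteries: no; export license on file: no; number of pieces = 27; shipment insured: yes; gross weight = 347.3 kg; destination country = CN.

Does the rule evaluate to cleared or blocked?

Blocked

Atomic conditions:
  number of pieces ≥ 9: 27 ≥ 9 is true
  shipment insured: yes → true
  battery watt-hours ≥ 216 Wh: 280 ≥ 216 is true
  gross weight ≥ 787.6 kg: 347.3 ≥ 787.6 is false
  NOT hazmat-classified: yes → false
  NOT dual-use technology: yes → false
  recipient EORI number provided: yes → true
  destination country ∈ {BR, CA, IN}: CN is not in the set → false
  dual-use technology: yes → true
  declared value ≥ 7087 USD: 16909 ≥ 7087 is true
  export license on file: no → false
  NOT contains lithium batteries: no → true
  customs declaration filed: yes → true
  hazmat-classified: yes → true
  declared value ≤ 40714 USD: 16909 ≤ 40714 is true
Combine:
[1.1.1.1.2] true OR true = true
[1.1.1.1] true AND true = true
[1.1.1] NOT true = false
[1.1] NOT false = true
[1.2] false OR false OR false = false
[1] true → false = false
[2.1] exactly-one(true, false) = true
[2.2.1] true AND true = true
[2.2] NOT true = false
[2.3] true AND false = false
[2] true AND false AND false = false
[3.1.1.2] false AND true = false
[3.1.1] true → false = false
[3.1.2.2] true AND true = true
[3.1.2] false OR true = true
[3.1] exactly-one(false, true) = true
[3] NOT true = false
[root] false OR false OR false = false
Overall: false → blocked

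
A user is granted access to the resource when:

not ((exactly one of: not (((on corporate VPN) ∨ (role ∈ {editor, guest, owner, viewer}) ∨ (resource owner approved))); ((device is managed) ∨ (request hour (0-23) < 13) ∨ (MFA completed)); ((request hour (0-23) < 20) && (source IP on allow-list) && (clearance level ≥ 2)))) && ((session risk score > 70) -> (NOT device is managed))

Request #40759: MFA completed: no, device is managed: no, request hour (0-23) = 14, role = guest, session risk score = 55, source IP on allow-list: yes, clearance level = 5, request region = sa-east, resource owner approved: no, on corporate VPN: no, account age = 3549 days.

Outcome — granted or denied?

Atomic conditions:
  on corporate VPN: no → false
  role ∈ {editor, guest, owner, viewer}: guest is in the set → true
  resource owner approved: no → false
  device is managed: no → false
  request hour (0-23) < 13: 14 < 13 is false
  MFA completed: no → false
  request hour (0-23) < 20: 14 < 20 is true
  source IP on allow-list: yes → true
  clearance level ≥ 2: 5 ≥ 2 is true
  session risk score > 70: 55 > 70 is false
  NOT device is managed: no → true
Combine:
[1.1.1.1] false OR true OR false = true
[1.1.1] NOT true = false
[1.1.2] false OR false OR false = false
[1.1.3] true AND true AND true = true
[1.1] exactly-one(false, false, true) = true
[1] NOT true = false
[2] false → true (antecedent false ⇒ implication holds) = true
[root] false AND true = false
Overall: false → denied

Denied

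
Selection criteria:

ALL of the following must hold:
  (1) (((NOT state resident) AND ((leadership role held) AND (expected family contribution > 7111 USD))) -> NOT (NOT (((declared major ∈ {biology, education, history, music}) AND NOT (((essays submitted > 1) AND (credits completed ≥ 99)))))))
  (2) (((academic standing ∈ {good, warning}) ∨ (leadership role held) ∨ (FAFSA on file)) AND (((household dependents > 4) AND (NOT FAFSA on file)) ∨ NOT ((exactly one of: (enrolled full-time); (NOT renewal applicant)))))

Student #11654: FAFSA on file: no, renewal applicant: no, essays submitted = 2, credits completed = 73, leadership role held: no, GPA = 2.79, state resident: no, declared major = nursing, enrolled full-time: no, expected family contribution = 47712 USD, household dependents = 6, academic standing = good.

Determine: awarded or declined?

Atomic conditions:
  NOT state resident: no → true
  leadership role held: no → false
  expected family contribution > 7111 USD: 47712 > 7111 is true
  declared major ∈ {biology, education, history, music}: nursing is not in the set → false
  essays submitted > 1: 2 > 1 is true
  credits completed ≥ 99: 73 ≥ 99 is false
  academic standing ∈ {good, warning}: good is in the set → true
  FAFSA on file: no → false
  household dependents > 4: 6 > 4 is true
  NOT FAFSA on file: no → true
  enrolled full-time: no → false
  NOT renewal applicant: no → true
Combine:
[1.1.2] false AND true = false
[1.1] true AND false = false
[1.2.1.1.2.1] true AND false = false
[1.2.1.1.2] NOT false = true
[1.2.1.1] false AND true = false
[1.2.1] NOT false = true
[1.2] NOT true = false
[1] false → false (antecedent false ⇒ implication holds) = true
[2.1] true OR false OR false = true
[2.2.1] true AND true = true
[2.2.2.1] exactly-one(false, true) = true
[2.2.2] NOT true = false
[2.2] true OR false = true
[2] true AND true = true
[root] true AND true = true
Overall: true → awarded

Awarded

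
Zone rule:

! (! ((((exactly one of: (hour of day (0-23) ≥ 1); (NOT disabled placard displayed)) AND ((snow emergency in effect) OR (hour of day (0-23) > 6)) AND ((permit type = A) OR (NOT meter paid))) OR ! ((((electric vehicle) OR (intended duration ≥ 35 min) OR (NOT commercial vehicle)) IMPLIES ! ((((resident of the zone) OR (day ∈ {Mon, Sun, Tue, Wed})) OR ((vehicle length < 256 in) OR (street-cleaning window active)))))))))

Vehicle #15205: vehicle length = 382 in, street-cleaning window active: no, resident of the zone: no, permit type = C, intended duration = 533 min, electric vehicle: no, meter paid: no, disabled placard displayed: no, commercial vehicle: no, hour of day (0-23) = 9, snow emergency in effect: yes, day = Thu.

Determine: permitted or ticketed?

Atomic conditions:
  hour of day (0-23) ≥ 1: 9 ≥ 1 is true
  NOT disabled placard displayed: no → true
  snow emergency in effect: yes → true
  hour of day (0-23) > 6: 9 > 6 is true
  permit type = A: C == A is false
  NOT meter paid: no → true
  electric vehicle: no → false
  intended duration ≥ 35 min: 533 ≥ 35 is true
  NOT commercial vehicle: no → true
  resident of the zone: no → false
  day ∈ {Mon, Sun, Tue, Wed}: Thu is not in the set → false
  vehicle length < 256 in: 382 < 256 is false
  street-cleaning window active: no → false
Combine:
[1.1.1.1] exactly-one(true, true) = false
[1.1.1.2] true OR true = true
[1.1.1.3] false OR true = true
[1.1.1] false AND true AND true = false
[1.1.2.1.1] false OR true OR true = true
[1.1.2.1.2.1.1] false OR false = false
[1.1.2.1.2.1.2] false OR false = false
[1.1.2.1.2.1] false OR false = false
[1.1.2.1.2] NOT false = true
[1.1.2.1] true → true = true
[1.1.2] NOT true = false
[1.1] false OR false = false
[1] NOT false = true
[root] NOT true = false
Overall: false → ticketed

Ticketed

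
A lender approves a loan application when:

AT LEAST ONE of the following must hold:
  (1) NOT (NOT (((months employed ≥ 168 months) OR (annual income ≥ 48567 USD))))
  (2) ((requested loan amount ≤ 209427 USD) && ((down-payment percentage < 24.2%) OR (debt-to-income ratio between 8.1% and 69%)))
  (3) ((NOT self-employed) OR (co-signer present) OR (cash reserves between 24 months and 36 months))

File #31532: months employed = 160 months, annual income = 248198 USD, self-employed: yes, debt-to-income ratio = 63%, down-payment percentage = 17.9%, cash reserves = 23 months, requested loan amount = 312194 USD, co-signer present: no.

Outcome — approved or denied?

Approved

Atomic conditions:
  months employed ≥ 168 months: 160 ≥ 168 is false
  annual income ≥ 48567 USD: 248198 ≥ 48567 is true
  requested loan amount ≤ 209427 USD: 312194 ≤ 209427 is false
  down-payment percentage < 24.2%: 17.9 < 24.2 is true
  debt-to-income ratio between 8.1% and 69%: 63 in [8.1, 69] is true
  NOT self-employed: yes → false
  co-signer present: no → false
  cash reserves between 24 months and 36 months: 23 in [24, 36] is false
Combine:
[1.1.1] false OR true = true
[1.1] NOT true = false
[1] NOT false = true
[2.2] true OR true = true
[2] false AND true = false
[3] false OR false OR false = false
[root] true OR false OR false = true
Overall: true → approved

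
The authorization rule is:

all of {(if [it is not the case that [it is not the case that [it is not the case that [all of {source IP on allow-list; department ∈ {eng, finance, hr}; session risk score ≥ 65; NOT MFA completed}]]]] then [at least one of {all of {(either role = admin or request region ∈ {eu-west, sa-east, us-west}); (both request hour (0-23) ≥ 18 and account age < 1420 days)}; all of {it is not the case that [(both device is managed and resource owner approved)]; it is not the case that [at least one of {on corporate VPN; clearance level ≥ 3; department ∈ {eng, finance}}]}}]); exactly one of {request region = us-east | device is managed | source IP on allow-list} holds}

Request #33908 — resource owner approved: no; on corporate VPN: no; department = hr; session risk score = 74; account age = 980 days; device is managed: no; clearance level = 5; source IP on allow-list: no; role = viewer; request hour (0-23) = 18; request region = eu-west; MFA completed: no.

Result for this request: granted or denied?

Atomic conditions:
  source IP on allow-list: no → false
  department ∈ {eng, finance, hr}: hr is in the set → true
  session risk score ≥ 65: 74 ≥ 65 is true
  NOT MFA completed: no → true
  role = admin: viewer == admin is false
  request region ∈ {eu-west, sa-east, us-west}: eu-west is in the set → true
  request hour (0-23) ≥ 18: 18 ≥ 18 is true
  account age < 1420 days: 980 < 1420 is true
  device is managed: no → false
  resource owner approved: no → false
  on corporate VPN: no → false
  clearance level ≥ 3: 5 ≥ 3 is true
  department ∈ {eng, finance}: hr is not in the set → false
  request region = us-east: eu-west == us-east is false
Combine:
[1.1.1.1.1] false AND true AND true AND true = false
[1.1.1.1] NOT false = true
[1.1.1] NOT true = false
[1.1] NOT false = true
[1.2.1.1] false OR true = true
[1.2.1.2] true AND true = true
[1.2.1] true AND true = true
[1.2.2.1.1] false AND false = false
[1.2.2.1] NOT false = true
[1.2.2.2.1] false OR true OR false = true
[1.2.2.2] NOT true = false
[1.2.2] true AND false = false
[1.2] true OR false = true
[1] true → true = true
[2] exactly-one(false, false, false) = false
[root] true AND false = false
Overall: false → denied

Denied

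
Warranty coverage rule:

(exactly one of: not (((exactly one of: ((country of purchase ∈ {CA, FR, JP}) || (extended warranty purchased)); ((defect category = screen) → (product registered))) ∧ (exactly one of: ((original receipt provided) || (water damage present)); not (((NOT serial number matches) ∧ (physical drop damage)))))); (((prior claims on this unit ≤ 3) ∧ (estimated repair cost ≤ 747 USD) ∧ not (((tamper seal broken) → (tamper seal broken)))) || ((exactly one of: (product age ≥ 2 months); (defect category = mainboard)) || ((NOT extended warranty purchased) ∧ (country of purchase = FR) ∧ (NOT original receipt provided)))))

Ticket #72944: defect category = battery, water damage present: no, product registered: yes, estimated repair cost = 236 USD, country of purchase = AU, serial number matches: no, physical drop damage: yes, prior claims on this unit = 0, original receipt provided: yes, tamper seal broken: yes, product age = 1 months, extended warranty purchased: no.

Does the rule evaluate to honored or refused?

Atomic conditions:
  country of purchase ∈ {CA, FR, JP}: AU is not in the set → false
  extended warranty purchased: no → false
  defect category = screen: battery == screen is false
  product registered: yes → true
  original receipt provided: yes → true
  water damage present: no → false
  NOT serial number matches: no → true
  physical drop damage: yes → true
  prior claims on this unit ≤ 3: 0 ≤ 3 is true
  estimated repair cost ≤ 747 USD: 236 ≤ 747 is true
  tamper seal broken: yes → true
  product age ≥ 2 months: 1 ≥ 2 is false
  defect category = mainboard: battery == mainboard is false
  NOT extended warranty purchased: no → true
  country of purchase = FR: AU == FR is false
  NOT original receipt provided: yes → false
Combine:
[1.1.1.1] false OR false = false
[1.1.1.2] false → true (antecedent false ⇒ implication holds) = true
[1.1.1] exactly-one(false, true) = true
[1.1.2.1] true OR false = true
[1.1.2.2.1] true AND true = true
[1.1.2.2] NOT true = false
[1.1.2] exactly-one(true, false) = true
[1.1] true AND true = true
[1] NOT true = false
[2.1.3.1] true → true = true
[2.1.3] NOT true = false
[2.1] true AND true AND false = false
[2.2.1] exactly-one(false, false) = false
[2.2.2] true AND false AND false = false
[2.2] false OR false = false
[2] false OR false = false
[root] exactly-one(false, false) = false
Overall: false → refused

Refused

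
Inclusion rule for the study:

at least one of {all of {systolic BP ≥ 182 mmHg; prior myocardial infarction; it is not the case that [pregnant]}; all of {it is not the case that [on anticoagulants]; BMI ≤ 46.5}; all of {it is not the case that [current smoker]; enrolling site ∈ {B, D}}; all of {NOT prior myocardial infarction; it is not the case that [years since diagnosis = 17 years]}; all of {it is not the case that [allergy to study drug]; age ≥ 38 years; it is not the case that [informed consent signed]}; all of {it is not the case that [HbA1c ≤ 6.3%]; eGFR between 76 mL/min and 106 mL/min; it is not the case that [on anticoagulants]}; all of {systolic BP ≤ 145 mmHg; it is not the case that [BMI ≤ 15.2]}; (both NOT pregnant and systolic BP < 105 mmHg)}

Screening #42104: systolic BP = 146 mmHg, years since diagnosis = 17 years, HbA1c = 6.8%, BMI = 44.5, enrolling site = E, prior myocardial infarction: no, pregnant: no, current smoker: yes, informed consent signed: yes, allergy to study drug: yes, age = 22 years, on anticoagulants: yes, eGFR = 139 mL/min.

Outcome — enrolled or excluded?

Atomic conditions:
  systolic BP ≥ 182 mmHg: 146 ≥ 182 is false
  prior myocardial infarction: no → false
  pregnant: no → false
  on anticoagulants: yes → true
  BMI ≤ 46.5: 44.5 ≤ 46.5 is true
  current smoker: yes → true
  enrolling site ∈ {B, D}: E is not in the set → false
  NOT prior myocardial infarction: no → true
  years since diagnosis = 17 years: 17 == 17 is true
  allergy to study drug: yes → true
  age ≥ 38 years: 22 ≥ 38 is false
  informed consent signed: yes → true
  HbA1c ≤ 6.3%: 6.8 ≤ 6.3 is false
  eGFR between 76 mL/min and 106 mL/min: 139 in [76, 106] is false
  systolic BP ≤ 145 mmHg: 146 ≤ 145 is false
  BMI ≤ 15.2: 44.5 ≤ 15.2 is false
  NOT pregnant: no → true
  systolic BP < 105 mmHg: 146 < 105 is false
Combine:
[1.3] NOT false = true
[1] false AND false AND true = false
[2.1] NOT true = false
[2] false AND true = false
[3.1] NOT true = false
[3] false AND false = false
[4.2] NOT true = false
[4] true AND false = false
[5.1] NOT true = false
[5.3] NOT true = false
[5] false AND false AND false = false
[6.1] NOT false = true
[6.3] NOT true = false
[6] true AND false AND false = false
[7.2] NOT false = true
[7] false AND true = false
[8] true AND false = false
[root] false OR false OR false OR false OR false OR false OR false OR false = false
Overall: false → excluded

Excluded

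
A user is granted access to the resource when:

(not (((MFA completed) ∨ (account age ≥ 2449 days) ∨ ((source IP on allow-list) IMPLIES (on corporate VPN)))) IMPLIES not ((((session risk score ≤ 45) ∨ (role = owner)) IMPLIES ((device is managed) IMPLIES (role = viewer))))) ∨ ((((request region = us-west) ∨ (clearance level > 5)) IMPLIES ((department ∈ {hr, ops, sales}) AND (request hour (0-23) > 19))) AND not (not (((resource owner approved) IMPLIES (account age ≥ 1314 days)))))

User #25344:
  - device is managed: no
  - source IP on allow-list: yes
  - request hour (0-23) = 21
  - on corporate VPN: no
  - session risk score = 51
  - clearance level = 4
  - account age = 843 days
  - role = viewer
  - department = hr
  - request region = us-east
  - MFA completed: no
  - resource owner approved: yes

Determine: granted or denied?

Denied

Atomic conditions:
  MFA completed: no → false
  account age ≥ 2449 days: 843 ≥ 2449 is false
  source IP on allow-list: yes → true
  on corporate VPN: no → false
  session risk score ≤ 45: 51 ≤ 45 is false
  role = owner: viewer == owner is false
  device is managed: no → false
  role = viewer: viewer == viewer is true
  request region = us-west: us-east == us-west is false
  clearance level > 5: 4 > 5 is false
  department ∈ {hr, ops, sales}: hr is in the set → true
  request hour (0-23) > 19: 21 > 19 is true
  resource owner approved: yes → true
  account age ≥ 1314 days: 843 ≥ 1314 is false
Combine:
[1.1.1.3] true → false = false
[1.1.1] false OR false OR false = false
[1.1] NOT false = true
[1.2.1.1] false OR false = false
[1.2.1.2] false → true (antecedent false ⇒ implication holds) = true
[1.2.1] false → true (antecedent false ⇒ implication holds) = true
[1.2] NOT true = false
[1] true → false = false
[2.1.1] false OR false = false
[2.1.2] true AND true = true
[2.1] false → true (antecedent false ⇒ implication holds) = true
[2.2.1.1] true → false = false
[2.2.1] NOT false = true
[2.2] NOT true = false
[2] true AND false = false
[root] false OR false = false
Overall: false → denied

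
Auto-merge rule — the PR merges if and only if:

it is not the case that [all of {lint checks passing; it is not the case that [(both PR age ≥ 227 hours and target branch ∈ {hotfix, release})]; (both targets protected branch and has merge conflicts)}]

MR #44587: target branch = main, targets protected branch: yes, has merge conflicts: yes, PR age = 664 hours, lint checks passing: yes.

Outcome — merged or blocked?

Blocked

Atomic conditions:
  lint checks passing: yes → true
  PR age ≥ 227 hours: 664 ≥ 227 is true
  target branch ∈ {hotfix, release}: main is not in the set → false
  targets protected branch: yes → true
  has merge conflicts: yes → true
Combine:
[1.2.1] true AND false = false
[1.2] NOT false = true
[1.3] true AND true = true
[1] true AND true AND true = true
[root] NOT true = false
Overall: false → blocked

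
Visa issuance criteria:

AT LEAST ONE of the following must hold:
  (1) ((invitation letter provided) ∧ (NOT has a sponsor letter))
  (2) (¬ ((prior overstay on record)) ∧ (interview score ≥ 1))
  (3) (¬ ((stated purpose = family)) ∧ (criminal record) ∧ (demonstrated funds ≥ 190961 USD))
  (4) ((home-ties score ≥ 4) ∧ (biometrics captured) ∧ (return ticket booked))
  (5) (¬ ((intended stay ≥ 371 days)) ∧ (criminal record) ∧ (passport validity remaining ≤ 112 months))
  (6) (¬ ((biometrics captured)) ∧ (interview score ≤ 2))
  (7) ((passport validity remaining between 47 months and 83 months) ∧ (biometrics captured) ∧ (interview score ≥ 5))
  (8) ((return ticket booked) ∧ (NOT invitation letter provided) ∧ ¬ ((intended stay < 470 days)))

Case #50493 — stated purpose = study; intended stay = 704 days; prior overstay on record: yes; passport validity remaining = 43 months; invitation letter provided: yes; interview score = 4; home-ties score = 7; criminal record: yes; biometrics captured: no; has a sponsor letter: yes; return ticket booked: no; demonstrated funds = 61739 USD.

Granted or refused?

Atomic conditions:
  invitation letter provided: yes → true
  NOT has a sponsor letter: yes → false
  prior overstay on record: yes → true
  interview score ≥ 1: 4 ≥ 1 is true
  stated purpose = family: study == family is false
  criminal record: yes → true
  demonstrated funds ≥ 190961 USD: 61739 ≥ 190961 is false
  home-ties score ≥ 4: 7 ≥ 4 is true
  biometrics captured: no → false
  return ticket booked: no → false
  intended stay ≥ 371 days: 704 ≥ 371 is true
  passport validity remaining ≤ 112 months: 43 ≤ 112 is true
  interview score ≤ 2: 4 ≤ 2 is false
  passport validity remaining between 47 months and 83 months: 43 in [47, 83] is false
  interview score ≥ 5: 4 ≥ 5 is false
  NOT invitation letter provided: yes → false
  intended stay < 470 days: 704 < 470 is false
Combine:
[1] true AND false = false
[2.1] NOT true = false
[2] false AND true = false
[3.1] NOT false = true
[3] true AND true AND false = false
[4] true AND false AND false = false
[5.1] NOT true = false
[5] false AND true AND true = false
[6.1] NOT false = true
[6] true AND false = false
[7] false AND false AND false = false
[8.3] NOT false = true
[8] false AND false AND true = false
[root] false OR false OR false OR false OR false OR false OR false OR false = false
Overall: false → refused

Refused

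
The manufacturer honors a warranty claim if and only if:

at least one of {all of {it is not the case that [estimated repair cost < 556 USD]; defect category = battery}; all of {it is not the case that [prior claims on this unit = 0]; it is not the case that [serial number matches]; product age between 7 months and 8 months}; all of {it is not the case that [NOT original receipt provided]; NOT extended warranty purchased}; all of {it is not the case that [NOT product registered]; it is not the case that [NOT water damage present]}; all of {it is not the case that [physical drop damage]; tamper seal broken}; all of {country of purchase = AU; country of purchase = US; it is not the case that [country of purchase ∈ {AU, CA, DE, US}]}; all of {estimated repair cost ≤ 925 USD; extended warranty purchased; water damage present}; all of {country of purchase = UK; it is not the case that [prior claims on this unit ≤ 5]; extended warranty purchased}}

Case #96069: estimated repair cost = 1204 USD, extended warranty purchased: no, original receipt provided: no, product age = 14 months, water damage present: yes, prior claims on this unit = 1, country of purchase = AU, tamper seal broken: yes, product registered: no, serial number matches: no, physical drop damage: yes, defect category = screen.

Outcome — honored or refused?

Refused

Atomic conditions:
  estimated repair cost < 556 USD: 1204 < 556 is false
  defect category = battery: screen == battery is false
  prior claims on this unit = 0: 1 == 0 is false
  serial number matches: no → false
  product age between 7 months and 8 months: 14 in [7, 8] is false
  NOT original receipt provided: no → true
  NOT extended warranty purchased: no → true
  NOT product registered: no → true
  NOT water damage present: yes → false
  physical drop damage: yes → true
  tamper seal broken: yes → true
  country of purchase = AU: AU == AU is true
  country of purchase = US: AU == US is false
  country of purchase ∈ {AU, CA, DE, US}: AU is in the set → true
  estimated repair cost ≤ 925 USD: 1204 ≤ 925 is false
  extended warranty purchased: no → false
  water damage present: yes → true
  country of purchase = UK: AU == UK is false
  prior claims on this unit ≤ 5: 1 ≤ 5 is true
Combine:
[1.1] NOT false = true
[1] true AND false = false
[2.1] NOT false = true
[2.2] NOT false = true
[2] true AND true AND false = false
[3.1] NOT true = false
[3] false AND true = false
[4.1] NOT true = false
[4.2] NOT false = true
[4] false AND true = false
[5.1] NOT true = false
[5] false AND true = false
[6.3] NOT true = false
[6] true AND false AND false = false
[7] false AND false AND true = false
[8.2] NOT true = false
[8] false AND false AND false = false
[root] false OR false OR false OR false OR false OR false OR false OR false = false
Overall: false → refused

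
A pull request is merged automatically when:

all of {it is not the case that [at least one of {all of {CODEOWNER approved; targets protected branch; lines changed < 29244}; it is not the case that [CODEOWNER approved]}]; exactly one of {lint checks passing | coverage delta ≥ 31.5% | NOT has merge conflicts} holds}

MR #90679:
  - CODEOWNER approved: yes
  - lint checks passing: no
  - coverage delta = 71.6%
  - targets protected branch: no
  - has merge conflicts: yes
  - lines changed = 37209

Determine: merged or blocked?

Merged

Atomic conditions:
  CODEOWNER approved: yes → true
  targets protected branch: no → false
  lines changed < 29244: 37209 < 29244 is false
  lint checks passing: no → false
  coverage delta ≥ 31.5%: 71.6 ≥ 31.5 is true
  NOT has merge conflicts: yes → false
Combine:
[1.1.1] true AND false AND false = false
[1.1.2] NOT true = false
[1.1] false OR false = false
[1] NOT false = true
[2] exactly-one(false, true, false) = true
[root] true AND true = true
Overall: true → merged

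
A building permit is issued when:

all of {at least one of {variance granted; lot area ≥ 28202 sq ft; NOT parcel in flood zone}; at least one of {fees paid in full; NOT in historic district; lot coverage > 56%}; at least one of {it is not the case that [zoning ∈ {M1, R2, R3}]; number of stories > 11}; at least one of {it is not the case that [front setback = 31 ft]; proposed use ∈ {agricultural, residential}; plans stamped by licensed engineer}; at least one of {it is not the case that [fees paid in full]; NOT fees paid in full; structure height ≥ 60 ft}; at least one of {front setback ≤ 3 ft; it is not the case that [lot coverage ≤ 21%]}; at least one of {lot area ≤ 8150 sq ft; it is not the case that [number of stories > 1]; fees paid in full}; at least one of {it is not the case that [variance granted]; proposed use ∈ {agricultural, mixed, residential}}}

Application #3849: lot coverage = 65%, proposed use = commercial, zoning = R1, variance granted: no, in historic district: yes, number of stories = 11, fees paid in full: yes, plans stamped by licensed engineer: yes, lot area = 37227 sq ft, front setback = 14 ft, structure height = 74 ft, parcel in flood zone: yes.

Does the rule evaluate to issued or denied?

Issued

Atomic conditions:
  variance granted: no → false
  lot area ≥ 28202 sq ft: 37227 ≥ 28202 is true
  NOT parcel in flood zone: yes → false
  fees paid in full: yes → true
  NOT in historic district: yes → false
  lot coverage > 56%: 65 > 56 is true
  zoning ∈ {M1, R2, R3}: R1 is not in the set → false
  number of stories > 11: 11 > 11 is false
  front setback = 31 ft: 14 == 31 is false
  proposed use ∈ {agricultural, residential}: commercial is not in the set → false
  plans stamped by licensed engineer: yes → true
  NOT fees paid in full: yes → false
  structure height ≥ 60 ft: 74 ≥ 60 is true
  front setback ≤ 3 ft: 14 ≤ 3 is false
  lot coverage ≤ 21%: 65 ≤ 21 is false
  lot area ≤ 8150 sq ft: 37227 ≤ 8150 is false
  number of stories > 1: 11 > 1 is true
  proposed use ∈ {agricultural, mixed, residential}: commercial is not in the set → false
Combine:
[1] false OR true OR false = true
[2] true OR false OR true = true
[3.1] NOT false = true
[3] true OR false = true
[4.1] NOT false = true
[4] true OR false OR true = true
[5.1] NOT true = false
[5] false OR false OR true = true
[6.2] NOT false = true
[6] false OR true = true
[7.2] NOT true = false
[7] false OR false OR true = true
[8.1] NOT false = true
[8] true OR false = true
[root] true AND true AND true AND true AND true AND true AND true AND true = true
Overall: true → issued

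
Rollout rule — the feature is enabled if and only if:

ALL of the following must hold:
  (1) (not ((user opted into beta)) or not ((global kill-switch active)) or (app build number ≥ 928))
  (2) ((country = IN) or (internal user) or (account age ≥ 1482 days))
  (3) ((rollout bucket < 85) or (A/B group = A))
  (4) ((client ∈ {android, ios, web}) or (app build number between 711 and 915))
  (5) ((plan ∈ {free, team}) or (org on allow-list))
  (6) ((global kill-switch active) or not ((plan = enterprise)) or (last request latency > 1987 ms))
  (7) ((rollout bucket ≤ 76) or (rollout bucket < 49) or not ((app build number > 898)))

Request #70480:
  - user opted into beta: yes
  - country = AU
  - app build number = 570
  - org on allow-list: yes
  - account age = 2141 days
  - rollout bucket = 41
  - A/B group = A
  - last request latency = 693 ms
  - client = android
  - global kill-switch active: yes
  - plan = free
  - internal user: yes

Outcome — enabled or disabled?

Atomic conditions:
  user opted into beta: yes → true
  global kill-switch active: yes → true
  app build number ≥ 928: 570 ≥ 928 is false
  country = IN: AU == IN is false
  internal user: yes → true
  account age ≥ 1482 days: 2141 ≥ 1482 is true
  rollout bucket < 85: 41 < 85 is true
  A/B group = A: A == A is true
  client ∈ {android, ios, web}: android is in the set → true
  app build number between 711 and 915: 570 in [711, 915] is false
  plan ∈ {free, team}: free is in the set → true
  org on allow-list: yes → true
  plan = enterprise: free == enterprise is false
  last request latency > 1987 ms: 693 > 1987 is false
  rollout bucket ≤ 76: 41 ≤ 76 is true
  rollout bucket < 49: 41 < 49 is true
  app build number > 898: 570 > 898 is false
Combine:
[1.1] NOT true = false
[1.2] NOT true = false
[1] false OR false OR false = false
[2] false OR true OR true = true
[3] true OR true = true
[4] true OR false = true
[5] true OR true = true
[6.2] NOT false = true
[6] true OR true OR false = true
[7.3] NOT false = true
[7] true OR true OR true = true
[root] false AND true AND true AND true AND true AND true AND true = false
Overall: false → disabled

Disabled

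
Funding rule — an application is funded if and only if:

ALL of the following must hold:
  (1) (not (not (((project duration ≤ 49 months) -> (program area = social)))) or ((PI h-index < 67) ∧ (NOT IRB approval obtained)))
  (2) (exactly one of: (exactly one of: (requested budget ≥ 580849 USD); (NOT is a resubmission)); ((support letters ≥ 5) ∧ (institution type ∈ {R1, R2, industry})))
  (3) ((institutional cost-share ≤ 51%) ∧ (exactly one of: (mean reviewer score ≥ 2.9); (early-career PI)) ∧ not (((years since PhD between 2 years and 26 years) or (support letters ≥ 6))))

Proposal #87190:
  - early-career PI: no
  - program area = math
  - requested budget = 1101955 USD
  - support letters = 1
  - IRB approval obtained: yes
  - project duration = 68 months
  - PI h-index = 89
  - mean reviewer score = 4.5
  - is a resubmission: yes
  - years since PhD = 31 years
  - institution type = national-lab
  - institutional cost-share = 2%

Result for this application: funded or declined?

Funded

Atomic conditions:
  project duration ≤ 49 months: 68 ≤ 49 is false
  program area = social: math == social is false
  PI h-index < 67: 89 < 67 is false
  NOT IRB approval obtained: yes → false
  requested budget ≥ 580849 USD: 1101955 ≥ 580849 is true
  NOT is a resubmission: yes → false
  support letters ≥ 5: 1 ≥ 5 is false
  institution type ∈ {R1, R2, industry}: national-lab is not in the set → false
  institutional cost-share ≤ 51%: 2 ≤ 51 is true
  mean reviewer score ≥ 2.9: 4.5 ≥ 2.9 is true
  early-career PI: no → false
  years since PhD between 2 years and 26 years: 31 in [2, 26] is false
  support letters ≥ 6: 1 ≥ 6 is false
Combine:
[1.1.1.1] false → false (antecedent false ⇒ implication holds) = true
[1.1.1] NOT true = false
[1.1] NOT false = true
[1.2] false AND false = false
[1] true OR false = true
[2.1] exactly-one(true, false) = true
[2.2] false AND false = false
[2] exactly-one(true, false) = true
[3.2] exactly-one(true, false) = true
[3.3.1] false OR false = false
[3.3] NOT false = true
[3] true AND true AND true = true
[root] true AND true AND true = true
Overall: true → funded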